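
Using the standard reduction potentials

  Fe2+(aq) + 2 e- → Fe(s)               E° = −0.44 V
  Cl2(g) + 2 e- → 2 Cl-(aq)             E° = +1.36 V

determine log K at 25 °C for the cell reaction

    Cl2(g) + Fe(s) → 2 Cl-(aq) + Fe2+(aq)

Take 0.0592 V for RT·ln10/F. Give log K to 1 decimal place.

The Cl₂/Cl⁻ couple is reduced (cathode); E°cell = +1.36 − (−0.44) = +1.80 V with n = 2.
At equilibrium E = 0, so log K = nE°cell / 0.0592 = (2)(+1.80) / 0.0592 = 60.8.

log K = 60.8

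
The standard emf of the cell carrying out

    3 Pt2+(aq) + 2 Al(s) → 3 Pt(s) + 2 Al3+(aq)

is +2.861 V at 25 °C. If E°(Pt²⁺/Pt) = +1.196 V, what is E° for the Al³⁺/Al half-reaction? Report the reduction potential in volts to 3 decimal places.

In the reaction as written the Pt²⁺/Pt couple is reduced (cathode) and Al³⁺/Al is oxidized (anode), so E°cell = E°(Pt²⁺/Pt) − E°(Al³⁺/Al).
E°(Al³⁺/Al) = E°(cathode) − E°cell = +1.196 − (+2.861) = −1.665 V.

−1.665 V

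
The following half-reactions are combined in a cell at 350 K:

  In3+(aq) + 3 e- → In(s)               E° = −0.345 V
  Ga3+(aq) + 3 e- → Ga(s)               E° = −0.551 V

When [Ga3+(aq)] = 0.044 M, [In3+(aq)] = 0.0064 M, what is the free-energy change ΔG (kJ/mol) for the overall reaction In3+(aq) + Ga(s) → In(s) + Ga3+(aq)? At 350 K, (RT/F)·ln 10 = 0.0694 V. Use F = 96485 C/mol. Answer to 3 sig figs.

−54.0 kJ/mol

E°cell = −0.345 − (−0.551) = +0.206 V; the balanced reaction transfers n = 3 electrons.
The reaction quotient is [Ga3+(aq)] / [In3+(aq)] = 6.87; by Nernst, E = +0.206 − (0.0694/3)(0.837) = +0.1866 V.
Finally ΔG = −nFE = −(3)(96485 C/mol)(+0.1866 V) = −54.0 kJ/mol.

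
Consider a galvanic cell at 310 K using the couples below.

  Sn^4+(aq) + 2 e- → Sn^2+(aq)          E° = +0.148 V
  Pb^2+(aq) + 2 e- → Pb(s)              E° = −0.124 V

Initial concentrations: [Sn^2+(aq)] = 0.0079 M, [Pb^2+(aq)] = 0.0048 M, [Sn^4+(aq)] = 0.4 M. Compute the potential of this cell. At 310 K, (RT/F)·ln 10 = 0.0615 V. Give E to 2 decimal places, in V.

+0.40 V

Since E°(Sn⁴⁺/Sn²⁺) > E°(Pb²⁺/Pb), Sn⁴⁺/Sn²⁺ serves as the cathode.
The standard potential is +0.148 − (−0.124) = +0.272 V and the balanced reaction transfers n = 2 electrons.
Balancing gives Sn^4+(aq) + Pb(s) → Sn^2+(aq) + Pb^2+(aq); hence Q = ([Sn^2+(aq)]·[Pb^2+(aq)]) / [Sn^4+(aq)] = 9.48×10^−5 (log Q = −4.023).
By the Nernst equation, E = +0.272 − (0.0615/2)·(−4.023) = +0.40 V.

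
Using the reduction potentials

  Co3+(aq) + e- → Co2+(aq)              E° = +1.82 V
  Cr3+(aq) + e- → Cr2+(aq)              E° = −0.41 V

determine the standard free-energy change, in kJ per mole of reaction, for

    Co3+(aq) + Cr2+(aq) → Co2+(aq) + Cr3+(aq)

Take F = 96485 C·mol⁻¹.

In the reaction as written Co3+(aq) is reduced, so the Co³⁺/Co²⁺ couple is the cathode and Cr³⁺/Cr²⁺ is the anode.
E°cell = +1.82 − (−0.41) = +2.23 V; balancing electrons gives n = 1.
ΔG° = −nFE°cell = −(1)(96485)(+2.23) J/mol = −215 kJ/mol.

−215 kJ/mol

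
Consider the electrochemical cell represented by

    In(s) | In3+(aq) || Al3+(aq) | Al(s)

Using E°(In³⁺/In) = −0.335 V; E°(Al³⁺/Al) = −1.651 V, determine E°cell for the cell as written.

By convention the left-hand electrode in cell notation is the anode (oxidation) and the right-hand electrode is the cathode (reduction).
E°cell = E°(right) − E°(left) = −1.651 − (−0.335) = −1.316 V.
The negative sign shows that, as written, the cell would require an external voltage to drive the reaction.

−1.316 V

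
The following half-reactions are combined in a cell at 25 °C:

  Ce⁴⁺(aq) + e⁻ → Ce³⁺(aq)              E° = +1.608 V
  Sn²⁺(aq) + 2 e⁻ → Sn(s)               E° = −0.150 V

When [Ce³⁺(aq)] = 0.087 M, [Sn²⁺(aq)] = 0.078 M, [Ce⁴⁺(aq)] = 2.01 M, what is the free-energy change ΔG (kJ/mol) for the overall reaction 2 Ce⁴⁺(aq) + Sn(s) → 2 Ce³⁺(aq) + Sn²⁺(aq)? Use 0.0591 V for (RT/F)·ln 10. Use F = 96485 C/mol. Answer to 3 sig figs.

The standard cell potential is +1.608 − (−0.150) = +1.758 V, with n = 2 electrons in the balanced equation.
Here Q = ([Ce³⁺(aq)]^2·[Sn²⁺(aq)]) / [Ce⁴⁺(aq)]^2 = 0.000146 (log Q = −3.835), giving E = +1.758 − (0.0591/2)·(−3.835) = +1.8713 V.
ΔG = −nFE = −(2)(96485)(+1.8713) J/mol = −361 kJ/mol.

−361 kJ/mol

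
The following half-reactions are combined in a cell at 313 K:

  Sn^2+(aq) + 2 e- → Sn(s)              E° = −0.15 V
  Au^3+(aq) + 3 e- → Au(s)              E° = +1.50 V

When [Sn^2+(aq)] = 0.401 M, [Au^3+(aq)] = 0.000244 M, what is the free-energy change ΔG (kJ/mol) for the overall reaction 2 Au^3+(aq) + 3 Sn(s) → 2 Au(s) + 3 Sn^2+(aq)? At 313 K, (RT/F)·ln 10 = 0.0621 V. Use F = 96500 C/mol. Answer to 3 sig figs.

With Au³⁺/Au reduced at the cathode, E°cell = +1.50 − (−0.15) = +1.65 V and n = 6.
The reaction quotient is [Sn^2+(aq)]^3 / [Au^3+(aq)]^2 = 1.08×10^6; by Nernst, E = +1.65 − (0.0621/6)(6.035) = +1.5875 V.
ΔG = −nFE = −(6)(96500)(+1.5875) J/mol = −919 kJ/mol.

−919 kJ/mol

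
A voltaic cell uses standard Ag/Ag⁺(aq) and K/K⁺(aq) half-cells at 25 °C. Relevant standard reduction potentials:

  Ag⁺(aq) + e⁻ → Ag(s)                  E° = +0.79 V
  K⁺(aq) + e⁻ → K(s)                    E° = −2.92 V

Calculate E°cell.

Of the two couples in this cell, the one with the more positive reduction potential is reduced at the cathode: here that is Ag⁺/Ag (+0.79 V); K⁺/K (−2.92 V) is the anode.
E°cell = E°(cathode) − E°(anode) = +0.79 − (−2.92) = +3.71 V.

+3.71 V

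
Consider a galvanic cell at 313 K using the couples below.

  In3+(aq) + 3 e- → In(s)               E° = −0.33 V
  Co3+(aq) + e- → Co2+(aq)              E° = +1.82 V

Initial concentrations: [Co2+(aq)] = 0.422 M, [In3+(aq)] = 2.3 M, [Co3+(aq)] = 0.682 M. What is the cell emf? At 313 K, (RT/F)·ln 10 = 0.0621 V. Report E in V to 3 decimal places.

Co³⁺/Co²⁺ is reduced (cathode, E° = +1.82 V) and In³⁺/In is oxidized (anode).
E°cell = +1.82 − (−0.33) = +2.15 V, with n = 3 electrons transferred.
Balancing gives 3 Co3+(aq) + In(s) → 3 Co2+(aq) + In3+(aq); hence Q = ([Co2+(aq)]^3·[In3+(aq)]) / [Co3+(aq)]^3 = 0.545 (log Q = −0.264).
E = E° − (0.0621/n)·log Q = +2.15 − (0.0621/3)(−0.264) = +2.155 V.

+2.155 V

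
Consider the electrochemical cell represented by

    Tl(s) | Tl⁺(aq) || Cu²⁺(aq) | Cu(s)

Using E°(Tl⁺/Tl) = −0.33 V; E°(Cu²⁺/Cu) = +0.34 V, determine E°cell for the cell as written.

+0.67 V

By convention the left-hand electrode in cell notation is the anode (oxidation) and the right-hand electrode is the cathode (reduction).
E°cell = E°(right) − E°(left) = +0.34 − (−0.33) = +0.67 V.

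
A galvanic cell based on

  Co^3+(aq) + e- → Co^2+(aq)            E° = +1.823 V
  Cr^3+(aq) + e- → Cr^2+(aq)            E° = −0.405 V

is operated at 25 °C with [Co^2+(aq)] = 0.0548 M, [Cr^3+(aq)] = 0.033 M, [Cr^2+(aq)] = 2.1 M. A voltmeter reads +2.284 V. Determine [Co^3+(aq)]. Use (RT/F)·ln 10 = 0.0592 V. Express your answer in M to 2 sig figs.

0.0076 M

Co³⁺/Co²⁺ is the cathode (higher E°); E°cell = +1.823 − (−0.405) = +2.228 V with n = 1.
Rearranging E = E° − (0.0592/n)·log Q gives log Q = 1(+2.228 − (+2.284))/0.0592 = −0.946.
The balanced reaction is Co^3+(aq) + Cr^2+(aq) → Co^2+(aq) + Cr^3+(aq), so Q = ([Co^2+(aq)]·[Cr^3+(aq)]) / ([Co^3+(aq)]·[Cr^2+(aq)]).
Isolating [Co^3+(aq)] in Q = 10^{−0.946} yields log [Co^3+(aq)] = −2.119, i.e. 0.0076 M.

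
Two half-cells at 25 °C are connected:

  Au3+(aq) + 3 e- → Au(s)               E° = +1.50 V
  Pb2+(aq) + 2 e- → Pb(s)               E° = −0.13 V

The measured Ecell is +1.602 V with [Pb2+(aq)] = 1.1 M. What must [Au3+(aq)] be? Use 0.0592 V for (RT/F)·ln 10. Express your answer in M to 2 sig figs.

0.044 M

Au³⁺/Au is the cathode (higher E°); E°cell = +1.50 − (−0.13) = +1.63 V with n = 6.
From the Nernst equation, log Q = n(E° − E)/0.0592 = 6·(+1.63 − (+1.602))/0.0592 = 2.838.
For 2 Au3+(aq) + 3 Pb(s) → 2 Au(s) + 3 Pb2+(aq), the reaction quotient is Q = [Pb2+(aq)]^3 / [Au3+(aq)]^2.
Isolating [Au3+(aq)] in Q = 10^{2.838} yields log [Au3+(aq)] = −1.357, i.e. 0.044 M.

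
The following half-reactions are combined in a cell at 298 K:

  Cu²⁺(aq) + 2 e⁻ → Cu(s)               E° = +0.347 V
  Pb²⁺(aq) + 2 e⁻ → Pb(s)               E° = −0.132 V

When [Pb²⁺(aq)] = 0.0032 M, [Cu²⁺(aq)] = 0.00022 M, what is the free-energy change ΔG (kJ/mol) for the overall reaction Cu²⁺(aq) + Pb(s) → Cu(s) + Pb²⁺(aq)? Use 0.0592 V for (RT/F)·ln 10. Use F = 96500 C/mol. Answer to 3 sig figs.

E°cell = +0.347 − (−0.132) = +0.479 V; the balanced reaction transfers n = 2 electrons.
Q = [Pb²⁺(aq)] / [Cu²⁺(aq)] = 14.5, so log Q = 1.163 and E = +0.479 − (0.0592/2)(1.163) = +0.4446 V.
Finally ΔG = −nFE = −(2)(96500 C/mol)(+0.4446 V) = −85.8 kJ/mol.

−85.8 kJ/mol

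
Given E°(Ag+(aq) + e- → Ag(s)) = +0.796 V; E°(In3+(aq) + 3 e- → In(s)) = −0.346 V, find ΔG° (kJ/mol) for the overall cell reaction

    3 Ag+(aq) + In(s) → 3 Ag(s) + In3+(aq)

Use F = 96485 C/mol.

In the reaction as written Ag+(aq) is reduced, so the Ag⁺/Ag couple is the cathode and In³⁺/In is the anode.
E°cell = +0.796 − (−0.346) = +1.142 V; balancing electrons gives n = 3.
ΔG° = −nFE°cell = −(3)(96485)(+1.142) J/mol = −331 kJ/mol.

−331 kJ/mol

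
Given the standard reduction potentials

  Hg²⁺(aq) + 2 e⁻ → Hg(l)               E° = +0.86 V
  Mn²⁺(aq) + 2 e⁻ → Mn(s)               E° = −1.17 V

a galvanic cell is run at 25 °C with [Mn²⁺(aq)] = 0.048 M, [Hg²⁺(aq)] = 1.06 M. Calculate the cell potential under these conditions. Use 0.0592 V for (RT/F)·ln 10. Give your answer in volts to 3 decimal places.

Hg²⁺/Hg is reduced (cathode, E° = +0.86 V) and Mn²⁺/Mn is oxidized (anode).
The standard potential is +0.86 − (−1.17) = +2.03 V and the balanced reaction transfers n = 2 electrons.
For the overall reaction Hg²⁺(aq) + Mn(s) → Hg(l) + Mn²⁺(aq), Q = [Mn²⁺(aq)] / [Hg²⁺(aq)] = 0.0453, giving log Q = −1.344.
Applying E = E° − (RT ln10/nF)·log Q gives +2.03 − (0.0592/2)(−1.344) = +2.070 V.

+2.070 V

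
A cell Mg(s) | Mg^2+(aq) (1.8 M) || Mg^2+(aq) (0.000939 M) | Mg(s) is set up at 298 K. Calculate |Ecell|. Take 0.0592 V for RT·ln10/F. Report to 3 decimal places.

0.097 V

For a concentration cell E°cell = 0, since both electrodes use the same couple.
The compartment with the higher Mg^2+(aq) concentration (1.8 M) acts as the cathode; ions are reduced there and produced at the dilute (0.000939 M) anode.
With n = 2, Ecell = −(0.0592/2)·log([dilute]/[conc]) = −(0.0592/2)·log(0.000939/1.8) = +0.097 V.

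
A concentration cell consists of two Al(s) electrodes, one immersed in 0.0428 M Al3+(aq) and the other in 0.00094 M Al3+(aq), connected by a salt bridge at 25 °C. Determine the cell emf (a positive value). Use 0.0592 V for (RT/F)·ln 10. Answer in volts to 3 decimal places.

0.033 V

For a concentration cell E°cell = 0, since both electrodes use the same couple.
The compartment with the higher Al3+(aq) concentration (0.0428 M) acts as the cathode; ions are reduced there and produced at the dilute (0.00094 M) anode.
With n = 3, Ecell = −(0.0592/3)·log([dilute]/[conc]) = −(0.0592/3)·log(0.00094/0.0428) = +0.033 V.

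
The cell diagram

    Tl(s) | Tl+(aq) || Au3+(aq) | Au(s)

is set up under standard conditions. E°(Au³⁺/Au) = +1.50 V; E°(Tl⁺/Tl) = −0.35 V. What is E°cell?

+1.85 V

By convention the left-hand electrode in cell notation is the anode (oxidation) and the right-hand electrode is the cathode (reduction).
E°cell = E°(right) − E°(left) = +1.50 − (−0.35) = +1.85 V.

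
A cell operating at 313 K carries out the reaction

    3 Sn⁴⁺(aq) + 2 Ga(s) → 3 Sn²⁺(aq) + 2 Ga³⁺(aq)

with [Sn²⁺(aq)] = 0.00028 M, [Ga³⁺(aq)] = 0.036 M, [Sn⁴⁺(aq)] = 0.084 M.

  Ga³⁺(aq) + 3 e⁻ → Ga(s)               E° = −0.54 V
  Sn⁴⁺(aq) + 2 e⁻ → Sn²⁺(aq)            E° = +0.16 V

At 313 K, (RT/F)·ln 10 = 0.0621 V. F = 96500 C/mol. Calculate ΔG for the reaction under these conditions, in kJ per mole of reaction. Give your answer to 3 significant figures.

−467 kJ/mol

E°cell = +0.16 − (−0.54) = +0.70 V; the balanced reaction transfers n = 6 electrons.
Here Q = ([Sn²⁺(aq)]^3·[Ga³⁺(aq)]^2) / [Sn⁴⁺(aq)]^3 = 4.8×10^−11 (log Q = −10.319), giving E = +0.70 − (0.0621/6)·(−10.319) = +0.8068 V.
Then ΔG = −nFE = −6 × 96500 × +0.8068 J/mol = −467 kJ/mol.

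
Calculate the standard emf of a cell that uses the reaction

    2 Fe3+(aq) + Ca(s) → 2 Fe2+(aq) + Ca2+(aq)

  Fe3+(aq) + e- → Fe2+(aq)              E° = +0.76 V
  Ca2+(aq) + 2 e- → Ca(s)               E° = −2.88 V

+3.64 V

Fe3+(aq) gains electrons, so the Fe³⁺/Fe²⁺ couple is the cathode; the Ca²⁺/Ca couple is the anode.
E°cell = E°(cathode) − E°(anode) = +0.76 − (−2.88) = +3.64 V.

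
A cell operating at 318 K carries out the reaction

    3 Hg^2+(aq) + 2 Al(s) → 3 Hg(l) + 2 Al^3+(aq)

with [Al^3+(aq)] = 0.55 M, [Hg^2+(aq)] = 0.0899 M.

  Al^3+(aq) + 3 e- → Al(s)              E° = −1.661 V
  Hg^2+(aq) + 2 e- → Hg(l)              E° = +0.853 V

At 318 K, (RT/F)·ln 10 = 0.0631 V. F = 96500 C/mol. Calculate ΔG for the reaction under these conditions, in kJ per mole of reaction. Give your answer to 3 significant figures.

−1440 kJ/mol

The standard cell potential is +0.853 − (−1.661) = +2.514 V, with n = 6 electrons in the balanced equation.
The reaction quotient is [Al^3+(aq)]^2 / [Hg^2+(aq)]^3 = 416; by Nernst, E = +2.514 − (0.0631/6)(2.619) = +2.4865 V.
Finally ΔG = −nFE = −(6)(96500 C/mol)(+2.4865 V) = −1440 kJ/mol.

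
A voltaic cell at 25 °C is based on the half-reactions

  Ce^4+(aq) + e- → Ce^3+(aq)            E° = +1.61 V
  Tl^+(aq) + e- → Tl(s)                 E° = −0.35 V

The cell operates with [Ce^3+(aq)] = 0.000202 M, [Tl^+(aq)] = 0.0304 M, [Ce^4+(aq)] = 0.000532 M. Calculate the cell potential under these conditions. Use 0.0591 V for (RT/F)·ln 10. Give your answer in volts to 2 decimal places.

+2.07 V

Ce⁴⁺/Ce³⁺ is reduced (cathode, E° = +1.61 V) and Tl⁺/Tl is oxidized (anode).
The standard potential is +1.61 − (−0.35) = +1.96 V and the balanced reaction transfers n = 1 electron.
The balanced reaction is Ce^4+(aq) + Tl(s) → Ce^3+(aq) + Tl^+(aq), so Q = ([Ce^3+(aq)]·[Tl^+(aq)]) / [Ce^4+(aq)] = 0.0115 and log Q = −1.938.
By the Nernst equation, E = +1.96 − (0.0591/1)·(−1.938) = +2.07 V.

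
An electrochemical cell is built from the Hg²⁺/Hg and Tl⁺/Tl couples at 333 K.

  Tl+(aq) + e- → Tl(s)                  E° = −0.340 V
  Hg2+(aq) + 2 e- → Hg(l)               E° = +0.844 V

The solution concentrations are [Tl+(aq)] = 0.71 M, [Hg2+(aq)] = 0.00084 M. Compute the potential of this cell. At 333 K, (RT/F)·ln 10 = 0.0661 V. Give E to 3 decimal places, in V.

The Hg²⁺/Hg couple has the more positive E°, so it is the cathode; Tl⁺/Tl is the anode.
The standard potential is +0.844 − (−0.340) = +1.184 V and the balanced reaction transfers n = 2 electrons.
For the overall reaction Hg2+(aq) + 2 Tl(s) → Hg(l) + 2 Tl+(aq), Q = [Tl+(aq)]^2 / [Hg2+(aq)] = 600, giving log Q = 2.778.
By the Nernst equation, E = +1.184 − (0.0661/2)·(2.778) = +1.092 V.

+1.092 V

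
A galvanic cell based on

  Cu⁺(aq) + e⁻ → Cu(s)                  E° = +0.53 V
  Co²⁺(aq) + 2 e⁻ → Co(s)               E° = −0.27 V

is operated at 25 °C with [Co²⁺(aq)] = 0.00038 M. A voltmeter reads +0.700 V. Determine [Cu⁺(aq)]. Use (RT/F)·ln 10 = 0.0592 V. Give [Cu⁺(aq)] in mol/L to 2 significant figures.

0.00040 M

Cu⁺/Cu is the cathode (higher E°); E°cell = +0.53 − (−0.27) = +0.80 V with n = 2.
From the Nernst equation, log Q = n(E° − E)/0.0592 = 2·(+0.80 − (+0.700))/0.0592 = 3.378.
The balanced reaction is 2 Cu⁺(aq) + Co(s) → 2 Cu(s) + Co²⁺(aq), so Q = [Co²⁺(aq)] / [Cu⁺(aq)]^2.
Substituting the known concentrations and solving, log [Cu⁺(aq)] = −3.399 and [Cu⁺(aq)] = 0.00040 M.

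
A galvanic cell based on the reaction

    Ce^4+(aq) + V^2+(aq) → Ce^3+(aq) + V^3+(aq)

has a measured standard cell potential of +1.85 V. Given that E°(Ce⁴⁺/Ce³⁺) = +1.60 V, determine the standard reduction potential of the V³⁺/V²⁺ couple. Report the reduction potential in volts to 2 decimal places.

−0.25 V

In the reaction as written the Ce⁴⁺/Ce³⁺ couple is reduced (cathode) and V³⁺/V²⁺ is oxidized (anode), so E°cell = E°(Ce⁴⁺/Ce³⁺) − E°(V³⁺/V²⁺).
E°(V³⁺/V²⁺) = E°(cathode) − E°cell = +1.60 − (+1.85) = −0.25 V.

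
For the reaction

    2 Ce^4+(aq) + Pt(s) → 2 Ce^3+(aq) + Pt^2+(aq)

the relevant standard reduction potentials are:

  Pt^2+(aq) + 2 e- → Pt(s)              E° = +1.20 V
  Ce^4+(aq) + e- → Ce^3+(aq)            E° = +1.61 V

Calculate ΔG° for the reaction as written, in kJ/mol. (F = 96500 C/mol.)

−79.1 kJ/mol

In the reaction as written Ce^4+(aq) is reduced, so the Ce⁴⁺/Ce³⁺ couple is the cathode and Pt²⁺/Pt is the anode.
E°cell = +1.61 − (+1.20) = +0.41 V; balancing electrons gives n = 2.
ΔG° = −nFE°cell = −(2)(96500)(+0.41) J/mol = −79.1 kJ/mol.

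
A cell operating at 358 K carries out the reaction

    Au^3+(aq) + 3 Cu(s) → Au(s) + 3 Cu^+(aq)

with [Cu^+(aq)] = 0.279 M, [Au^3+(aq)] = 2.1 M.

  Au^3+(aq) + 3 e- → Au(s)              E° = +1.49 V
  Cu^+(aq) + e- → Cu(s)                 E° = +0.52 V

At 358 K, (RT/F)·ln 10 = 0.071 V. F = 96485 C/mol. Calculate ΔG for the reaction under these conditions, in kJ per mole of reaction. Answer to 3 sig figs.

The standard cell potential is +1.49 − (+0.52) = +0.97 V, with n = 3 electrons in the balanced equation.
Q = [Cu^+(aq)]^3 / [Au^3+(aq)] = 0.0103, so log Q = −1.985 and E = +0.97 − (0.071/3)(−1.985) = +1.0170 V.
ΔG = −nFE = −(3)(96485)(+1.0170) J/mol = −294 kJ/mol.

−294 kJ/mol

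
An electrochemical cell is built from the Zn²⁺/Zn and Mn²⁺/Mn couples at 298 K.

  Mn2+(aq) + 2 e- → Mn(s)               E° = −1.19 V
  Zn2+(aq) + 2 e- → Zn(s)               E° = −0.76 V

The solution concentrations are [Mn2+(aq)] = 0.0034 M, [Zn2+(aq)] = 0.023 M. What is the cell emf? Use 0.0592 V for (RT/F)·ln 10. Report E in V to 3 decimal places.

+0.455 V

The Zn²⁺/Zn couple has the more positive E°, so it is the cathode; Mn²⁺/Mn is the anode.
E°cell = E°cat − E°an = −0.76 − (−1.19) = +0.43 V; n = 2.
The balanced reaction is Zn2+(aq) + Mn(s) → Zn(s) + Mn2+(aq), so Q = [Mn2+(aq)] / [Zn2+(aq)] = 0.148 and log Q = −0.830.
E = E° − (0.0592/n)·log Q = +0.43 − (0.0592/2)(−0.830) = +0.455 V.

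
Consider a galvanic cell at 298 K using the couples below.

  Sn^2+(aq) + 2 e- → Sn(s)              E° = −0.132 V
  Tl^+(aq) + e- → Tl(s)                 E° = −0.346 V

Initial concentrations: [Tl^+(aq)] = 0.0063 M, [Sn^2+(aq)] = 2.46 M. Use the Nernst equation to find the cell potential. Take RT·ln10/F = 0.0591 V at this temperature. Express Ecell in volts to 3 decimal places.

+0.356 V

The Sn²⁺/Sn couple has the more positive E°, so it is the cathode; Tl⁺/Tl is the anode.
E°cell = −0.132 − (−0.346) = +0.214 V, with n = 2 electrons transferred.
The balanced reaction is Sn^2+(aq) + 2 Tl(s) → Sn(s) + 2 Tl^+(aq), so Q = [Tl^+(aq)]^2 / [Sn^2+(aq)] = 1.61×10^−5 and log Q = −4.792.
Applying E = E° − (RT ln10/nF)·log Q gives +0.214 − (0.0591/2)(−4.792) = +0.356 V.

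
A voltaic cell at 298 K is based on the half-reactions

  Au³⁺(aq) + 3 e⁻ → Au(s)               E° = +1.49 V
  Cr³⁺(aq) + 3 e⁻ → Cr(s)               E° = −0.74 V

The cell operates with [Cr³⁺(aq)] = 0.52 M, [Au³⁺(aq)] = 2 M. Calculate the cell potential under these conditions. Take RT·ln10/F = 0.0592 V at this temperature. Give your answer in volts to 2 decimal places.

Au³⁺/Au is reduced (cathode, E° = +1.49 V) and Cr³⁺/Cr is oxidized (anode).
E°cell = E°cat − E°an = +1.49 − (−0.74) = +2.23 V; n = 3.
Balancing gives Au³⁺(aq) + Cr(s) → Au(s) + Cr³⁺(aq); hence Q = [Cr³⁺(aq)] / [Au³⁺(aq)] = 0.26 (log Q = −0.585).
E = E° − (0.0592/n)·log Q = +2.23 − (0.0592/3)(−0.585) = +2.24 V.

+2.24 V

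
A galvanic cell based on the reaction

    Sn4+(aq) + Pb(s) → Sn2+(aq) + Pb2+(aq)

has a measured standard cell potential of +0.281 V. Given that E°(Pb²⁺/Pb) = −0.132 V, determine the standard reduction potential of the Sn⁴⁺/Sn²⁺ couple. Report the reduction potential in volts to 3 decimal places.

In the reaction as written the Sn⁴⁺/Sn²⁺ couple is reduced (cathode) and Pb²⁺/Pb is oxidized (anode), so E°cell = E°(Sn⁴⁺/Sn²⁺) − E°(Pb²⁺/Pb).
E°(Sn⁴⁺/Sn²⁺) = E°cell + E°(anode) = +0.281 + (−0.132) = +0.149 V.

+0.149 V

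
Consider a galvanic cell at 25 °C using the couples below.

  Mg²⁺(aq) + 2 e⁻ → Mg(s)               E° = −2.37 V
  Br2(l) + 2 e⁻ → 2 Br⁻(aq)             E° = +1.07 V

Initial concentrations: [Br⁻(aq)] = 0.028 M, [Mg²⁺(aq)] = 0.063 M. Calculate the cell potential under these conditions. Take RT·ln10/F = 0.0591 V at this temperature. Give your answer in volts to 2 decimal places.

+3.57 V

Br₂/Br⁻ is reduced (cathode, E° = +1.07 V) and Mg²⁺/Mg is oxidized (anode).
The standard potential is +1.07 − (−2.37) = +3.44 V and the balanced reaction transfers n = 2 electrons.
For the overall reaction Br2(l) + Mg(s) → 2 Br⁻(aq) + Mg²⁺(aq), Q = [Br⁻(aq)]^2·[Mg²⁺(aq)] = 4.94×10^−5, giving log Q = −4.306.
Applying E = E° − (RT ln10/nF)·log Q gives +3.44 − (0.0591/2)(−4.306) = +3.57 V.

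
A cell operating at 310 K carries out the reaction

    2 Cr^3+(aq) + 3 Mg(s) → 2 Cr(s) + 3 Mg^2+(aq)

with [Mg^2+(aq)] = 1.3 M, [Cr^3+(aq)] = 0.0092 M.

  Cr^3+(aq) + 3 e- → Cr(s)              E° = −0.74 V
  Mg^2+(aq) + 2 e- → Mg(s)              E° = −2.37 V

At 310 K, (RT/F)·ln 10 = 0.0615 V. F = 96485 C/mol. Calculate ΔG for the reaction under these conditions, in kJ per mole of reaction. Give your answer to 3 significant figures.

With Cr³⁺/Cr reduced at the cathode, E°cell = −0.74 − (−2.37) = +1.63 V and n = 6.
Here Q = [Mg^2+(aq)]^3 / [Cr^3+(aq)]^2 = 2.6×10^4 (log Q = 4.414), giving E = +1.63 − (0.0615/6)·(4.414) = +1.5848 V.
Finally ΔG = −nFE = −(6)(96485 C/mol)(+1.5848 V) = −917 kJ/mol.

−917 kJ/mol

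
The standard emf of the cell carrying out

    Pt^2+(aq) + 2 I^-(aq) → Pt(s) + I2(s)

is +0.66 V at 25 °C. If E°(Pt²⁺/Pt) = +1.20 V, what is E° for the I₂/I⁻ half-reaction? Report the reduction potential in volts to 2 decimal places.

In the reaction as written the Pt²⁺/Pt couple is reduced (cathode) and I₂/I⁻ is oxidized (anode), so E°cell = E°(Pt²⁺/Pt) − E°(I₂/I⁻).
E°(I₂/I⁻) = E°(cathode) − E°cell = +1.20 − (+0.66) = +0.54 V.

+0.54 V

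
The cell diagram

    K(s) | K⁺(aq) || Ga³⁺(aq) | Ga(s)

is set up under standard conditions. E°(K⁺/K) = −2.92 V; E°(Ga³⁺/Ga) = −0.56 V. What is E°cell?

By convention the left-hand electrode in cell notation is the anode (oxidation) and the right-hand electrode is the cathode (reduction).
E°cell = E°(right) − E°(left) = −0.56 − (−2.92) = +2.36 V.

+2.36 V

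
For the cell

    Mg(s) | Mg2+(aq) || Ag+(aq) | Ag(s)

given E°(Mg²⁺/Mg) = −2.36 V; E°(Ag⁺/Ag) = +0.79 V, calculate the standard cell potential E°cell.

+3.15 V

By convention the left-hand electrode in cell notation is the anode (oxidation) and the right-hand electrode is the cathode (reduction).
E°cell = E°(right) − E°(left) = +0.79 − (−2.36) = +3.15 V.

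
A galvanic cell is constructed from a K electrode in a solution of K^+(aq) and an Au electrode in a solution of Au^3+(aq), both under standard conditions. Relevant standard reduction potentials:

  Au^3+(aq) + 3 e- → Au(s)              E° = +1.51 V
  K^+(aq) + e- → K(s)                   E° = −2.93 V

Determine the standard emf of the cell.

+4.44 V

The Au³⁺/Au couple has the higher E°, so Au ion is reduced (cathode) and K is oxidized (anode).
E°cell = E°(cathode) − E°(anode) = +1.51 − (−2.93) = +4.44 V.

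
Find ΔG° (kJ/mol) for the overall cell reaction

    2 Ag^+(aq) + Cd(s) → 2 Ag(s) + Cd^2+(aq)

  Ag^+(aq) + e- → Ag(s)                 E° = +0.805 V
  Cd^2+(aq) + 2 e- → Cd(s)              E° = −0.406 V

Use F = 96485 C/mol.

In the reaction as written Ag^+(aq) is reduced, so the Ag⁺/Ag couple is the cathode and Cd²⁺/Cd is the anode.
E°cell = +0.805 − (−0.406) = +1.211 V; balancing electrons gives n = 2.
ΔG° = −nFE°cell = −(2)(96485)(+1.211) J/mol = −234 kJ/mol.

−234 kJ/mol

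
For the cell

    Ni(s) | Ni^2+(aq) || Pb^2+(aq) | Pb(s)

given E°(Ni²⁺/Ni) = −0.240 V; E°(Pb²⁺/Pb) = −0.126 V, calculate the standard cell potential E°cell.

+0.114 V

By convention the left-hand electrode in cell notation is the anode (oxidation) and the right-hand electrode is the cathode (reduction).
E°cell = E°(right) − E°(left) = −0.126 − (−0.240) = +0.114 V.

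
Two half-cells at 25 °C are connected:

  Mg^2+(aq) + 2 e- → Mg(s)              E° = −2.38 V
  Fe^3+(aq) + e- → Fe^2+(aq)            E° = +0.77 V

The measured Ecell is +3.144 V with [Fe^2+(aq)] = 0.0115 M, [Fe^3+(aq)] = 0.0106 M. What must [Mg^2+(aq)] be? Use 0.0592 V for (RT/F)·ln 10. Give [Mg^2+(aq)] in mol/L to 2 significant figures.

1.4 M

Fe³⁺/Fe²⁺ is the cathode (higher E°); E°cell = +0.77 − (−2.38) = +3.15 V with n = 2.
From the Nernst equation, log Q = n(E° − E)/0.0592 = 2·(+3.15 − (+3.144))/0.0592 = 0.203.
Balancing electrons gives 2 Fe^3+(aq) + Mg(s) → 2 Fe^2+(aq) + Mg^2+(aq); thus Q = ([Fe^2+(aq)]^2·[Mg^2+(aq)]) / [Fe^3+(aq)]^2.
Solving for the unknown gives log [Mg^2+(aq)] = 0.132, so [Mg^2+(aq)] ≈ 1.4 M.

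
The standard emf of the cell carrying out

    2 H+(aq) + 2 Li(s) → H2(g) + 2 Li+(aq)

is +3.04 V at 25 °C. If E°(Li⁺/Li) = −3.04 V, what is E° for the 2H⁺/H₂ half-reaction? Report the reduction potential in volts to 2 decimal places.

In the reaction as written the 2H⁺/H₂ couple is reduced (cathode) and Li⁺/Li is oxidized (anode), so E°cell = E°(2H⁺/H₂) − E°(Li⁺/Li).
E°(2H⁺/H₂) = E°cell + E°(anode) = +3.04 + (−3.04) = +0.00 V.

+0.00 V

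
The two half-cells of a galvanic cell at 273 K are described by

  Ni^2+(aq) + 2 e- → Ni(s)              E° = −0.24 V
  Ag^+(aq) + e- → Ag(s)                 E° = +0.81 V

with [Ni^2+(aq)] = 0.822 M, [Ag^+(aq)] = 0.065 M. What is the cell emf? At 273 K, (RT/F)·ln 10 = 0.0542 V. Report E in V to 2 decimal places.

+0.99 V

Since E°(Ag⁺/Ag) > E°(Ni²⁺/Ni), Ag⁺/Ag serves as the cathode.
The standard potential is +0.81 − (−0.24) = +1.05 V and the balanced reaction transfers n = 2 electrons.
For the overall reaction 2 Ag^+(aq) + Ni(s) → 2 Ag(s) + Ni^2+(aq), Q = [Ni^2+(aq)] / [Ag^+(aq)]^2 = 195, giving log Q = 2.289.
Applying E = E° − (RT ln10/nF)·log Q gives +1.05 − (0.0542/2)(2.289) = +0.99 V.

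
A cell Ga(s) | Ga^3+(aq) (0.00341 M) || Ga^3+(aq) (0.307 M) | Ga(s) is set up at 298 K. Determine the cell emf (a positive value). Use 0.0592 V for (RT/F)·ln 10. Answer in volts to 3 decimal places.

For a concentration cell E°cell = 0, since both electrodes use the same couple.
The compartment with the higher Ga^3+(aq) concentration (0.307 M) acts as the cathode; ions are reduced there and produced at the dilute (0.00341 M) anode.
With n = 3, Ecell = −(0.0592/3)·log([dilute]/[conc]) = −(0.0592/3)·log(0.00341/0.307) = +0.039 V.

0.039 V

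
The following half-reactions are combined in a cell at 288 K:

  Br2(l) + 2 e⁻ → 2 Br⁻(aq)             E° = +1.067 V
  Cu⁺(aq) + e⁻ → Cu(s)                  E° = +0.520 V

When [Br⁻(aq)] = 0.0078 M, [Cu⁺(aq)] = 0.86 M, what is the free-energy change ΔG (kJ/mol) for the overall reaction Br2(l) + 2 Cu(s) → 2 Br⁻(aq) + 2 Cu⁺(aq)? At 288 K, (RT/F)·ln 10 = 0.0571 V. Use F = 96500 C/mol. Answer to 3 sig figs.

−130 kJ/mol

The standard cell potential is +1.067 − (+0.520) = +0.547 V, with n = 2 electrons in the balanced equation.
The reaction quotient is [Br⁻(aq)]^2·[Cu⁺(aq)]^2 = 4.5×10^−5; by Nernst, E = +0.547 − (0.0571/2)(−4.347) = +0.6711 V.
Finally ΔG = −nFE = −(2)(96500 C/mol)(+0.6711 V) = −130 kJ/mol.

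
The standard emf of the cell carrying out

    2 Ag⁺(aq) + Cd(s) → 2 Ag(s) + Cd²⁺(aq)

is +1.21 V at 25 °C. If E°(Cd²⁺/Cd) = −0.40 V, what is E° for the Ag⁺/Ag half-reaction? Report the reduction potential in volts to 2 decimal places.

+0.81 V

In the reaction as written the Ag⁺/Ag couple is reduced (cathode) and Cd²⁺/Cd is oxidized (anode), so E°cell = E°(Ag⁺/Ag) − E°(Cd²⁺/Cd).
E°(Ag⁺/Ag) = E°cell + E°(anode) = +1.21 + (−0.40) = +0.81 V.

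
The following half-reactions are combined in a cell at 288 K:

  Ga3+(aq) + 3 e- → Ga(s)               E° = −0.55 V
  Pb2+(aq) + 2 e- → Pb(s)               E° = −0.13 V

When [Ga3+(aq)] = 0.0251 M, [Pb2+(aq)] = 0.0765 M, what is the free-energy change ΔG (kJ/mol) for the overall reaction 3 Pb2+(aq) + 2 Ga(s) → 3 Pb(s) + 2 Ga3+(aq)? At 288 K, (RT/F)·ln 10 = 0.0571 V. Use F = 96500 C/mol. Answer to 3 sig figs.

The standard cell potential is −0.13 − (−0.55) = +0.42 V, with n = 6 electrons in the balanced equation.
The reaction quotient is [Ga3+(aq)]^2 / [Pb2+(aq)]^3 = 1.41; by Nernst, E = +0.42 − (0.0571/6)(0.148) = +0.4186 V.
Then ΔG = −nFE = −6 × 96500 × +0.4186 J/mol = −242 kJ/mol.

−242 kJ/mol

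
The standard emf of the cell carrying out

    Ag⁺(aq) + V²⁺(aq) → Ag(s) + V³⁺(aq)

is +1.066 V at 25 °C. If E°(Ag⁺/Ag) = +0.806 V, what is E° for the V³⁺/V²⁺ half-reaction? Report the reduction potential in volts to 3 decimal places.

−0.260 V

In the reaction as written the Ag⁺/Ag couple is reduced (cathode) and V³⁺/V²⁺ is oxidized (anode), so E°cell = E°(Ag⁺/Ag) − E°(V³⁺/V²⁺).
E°(V³⁺/V²⁺) = E°(cathode) − E°cell = +0.806 − (+1.066) = −0.260 V.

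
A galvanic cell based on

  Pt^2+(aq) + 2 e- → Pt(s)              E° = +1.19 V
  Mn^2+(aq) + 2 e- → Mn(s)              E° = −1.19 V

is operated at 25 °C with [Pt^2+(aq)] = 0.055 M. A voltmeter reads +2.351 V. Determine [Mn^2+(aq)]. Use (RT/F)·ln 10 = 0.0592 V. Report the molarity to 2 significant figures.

With Pt²⁺/Pt at the cathode and Mn²⁺/Mn at the anode, E°cell = +1.19 − (−1.19) = +2.38 V (n = 2).
Since E = E° − (0.0592/n)·log Q, log Q = n(E° − E)/0.0592 = 0.980.
Balancing electrons gives Pt^2+(aq) + Mn(s) → Pt(s) + Mn^2+(aq); thus Q = [Mn^2+(aq)] / [Pt^2+(aq)].
Isolating [Mn^2+(aq)] in Q = 10^{0.980} yields log [Mn^2+(aq)] = −0.280, i.e. 0.52 M.

0.52 M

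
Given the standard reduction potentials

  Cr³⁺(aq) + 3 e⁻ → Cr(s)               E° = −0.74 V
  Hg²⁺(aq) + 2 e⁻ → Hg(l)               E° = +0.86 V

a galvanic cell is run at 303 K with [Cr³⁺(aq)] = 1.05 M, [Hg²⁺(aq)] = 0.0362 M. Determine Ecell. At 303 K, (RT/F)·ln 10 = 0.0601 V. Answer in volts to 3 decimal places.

Hg²⁺/Hg is reduced (cathode, E° = +0.86 V) and Cr³⁺/Cr is oxidized (anode).
E°cell = E°cat − E°an = +0.86 − (−0.74) = +1.60 V; n = 6.
For the overall reaction 3 Hg²⁺(aq) + 2 Cr(s) → 3 Hg(l) + 2 Cr³⁺(aq), Q = [Cr³⁺(aq)]^2 / [Hg²⁺(aq)]^3 = 2.32×10^4, giving log Q = 4.366.
E = E° − (0.0601/n)·log Q = +1.60 − (0.0601/6)(4.366) = +1.556 V.

+1.556 V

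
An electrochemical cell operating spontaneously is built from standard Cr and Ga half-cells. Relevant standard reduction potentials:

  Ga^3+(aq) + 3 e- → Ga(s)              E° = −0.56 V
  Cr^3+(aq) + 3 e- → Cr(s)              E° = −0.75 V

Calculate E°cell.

The Ga³⁺/Ga couple has the higher E°, so Ga ion is reduced (cathode) and Cr is oxidized (anode).
E°cell = E°(cathode) − E°(anode) = −0.56 − (−0.75) = +0.19 V.

+0.19 V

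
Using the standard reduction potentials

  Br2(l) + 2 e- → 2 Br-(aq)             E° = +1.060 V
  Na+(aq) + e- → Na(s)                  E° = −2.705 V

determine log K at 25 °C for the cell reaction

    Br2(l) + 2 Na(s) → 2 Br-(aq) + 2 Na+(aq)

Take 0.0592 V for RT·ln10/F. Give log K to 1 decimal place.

The Br₂/Br⁻ couple is reduced (cathode); E°cell = +1.060 − (−2.705) = +3.765 V with n = 2.
At equilibrium E = 0, so log K = nE°cell / 0.0592 = (2)(+3.765) / 0.0592 = 127.2.

log K = 127.2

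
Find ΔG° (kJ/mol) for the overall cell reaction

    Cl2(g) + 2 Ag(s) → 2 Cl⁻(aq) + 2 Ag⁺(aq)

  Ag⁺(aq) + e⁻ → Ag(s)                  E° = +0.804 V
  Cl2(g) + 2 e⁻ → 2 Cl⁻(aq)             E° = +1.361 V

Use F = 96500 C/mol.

−108 kJ/mol

In the reaction as written Cl2(g) is reduced, so the Cl₂/Cl⁻ couple is the cathode and Ag⁺/Ag is the anode.
E°cell = +1.361 − (+0.804) = +0.557 V; balancing electrons gives n = 2.
ΔG° = −nFE°cell = −(2)(96500)(+0.557) J/mol = −108 kJ/mol.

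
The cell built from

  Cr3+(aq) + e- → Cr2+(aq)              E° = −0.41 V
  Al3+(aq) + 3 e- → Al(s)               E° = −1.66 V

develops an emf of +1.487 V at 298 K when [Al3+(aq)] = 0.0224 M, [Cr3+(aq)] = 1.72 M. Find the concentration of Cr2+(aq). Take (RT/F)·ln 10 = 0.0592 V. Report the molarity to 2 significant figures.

The Cr³⁺/Cr²⁺ couple has the larger reduction potential, so it is the cathode: E°cell = −0.41 − (−1.66) = +1.25 V and n = 3.
Since E = E° − (0.0592/n)·log Q, log Q = n(E° − E)/0.0592 = −12.010.
Balancing electrons gives 3 Cr3+(aq) + Al(s) → 3 Cr2+(aq) + Al3+(aq); thus Q = ([Cr2+(aq)]^3·[Al3+(aq)]) / [Cr3+(aq)]^3.
Substituting the known concentrations and solving, log [Cr2+(aq)] = −3.218 and [Cr2+(aq)] = 0.00061 M.

0.00061 M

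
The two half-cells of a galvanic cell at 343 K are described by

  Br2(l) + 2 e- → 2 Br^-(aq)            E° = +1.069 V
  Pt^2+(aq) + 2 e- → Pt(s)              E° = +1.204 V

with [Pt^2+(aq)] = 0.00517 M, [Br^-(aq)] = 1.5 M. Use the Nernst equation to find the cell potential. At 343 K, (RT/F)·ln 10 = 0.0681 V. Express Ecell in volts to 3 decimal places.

+0.069 V

Pt²⁺/Pt is reduced (cathode, E° = +1.204 V) and Br₂/Br⁻ is oxidized (anode).
E°cell = E°cat − E°an = +1.204 − (+1.069) = +0.135 V; n = 2.
For the overall reaction Pt^2+(aq) + 2 Br^-(aq) → Pt(s) + Br2(l), Q = 1 / ([Pt^2+(aq)]·[Br^-(aq)]^2) = 86, giving log Q = 1.934.
E = E° − (0.0681/n)·log Q = +0.135 − (0.0681/2)(1.934) = +0.069 V.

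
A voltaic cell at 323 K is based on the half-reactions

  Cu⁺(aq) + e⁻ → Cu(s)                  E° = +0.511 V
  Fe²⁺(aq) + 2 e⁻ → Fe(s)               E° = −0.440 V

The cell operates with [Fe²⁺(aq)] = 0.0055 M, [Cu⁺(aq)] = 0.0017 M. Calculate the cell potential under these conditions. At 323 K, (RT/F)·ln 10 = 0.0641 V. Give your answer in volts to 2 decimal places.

+0.85 V

The Cu⁺/Cu couple has the more positive E°, so it is the cathode; Fe²⁺/Fe is the anode.
E°cell = E°cat − E°an = +0.511 − (−0.440) = +0.951 V; n = 2.
The balanced reaction is 2 Cu⁺(aq) + Fe(s) → 2 Cu(s) + Fe²⁺(aq), so Q = [Fe²⁺(aq)] / [Cu⁺(aq)]^2 = 1.9×10^3 and log Q = 3.279.
By the Nernst equation, E = +0.951 − (0.0641/2)·(3.279) = +0.85 V.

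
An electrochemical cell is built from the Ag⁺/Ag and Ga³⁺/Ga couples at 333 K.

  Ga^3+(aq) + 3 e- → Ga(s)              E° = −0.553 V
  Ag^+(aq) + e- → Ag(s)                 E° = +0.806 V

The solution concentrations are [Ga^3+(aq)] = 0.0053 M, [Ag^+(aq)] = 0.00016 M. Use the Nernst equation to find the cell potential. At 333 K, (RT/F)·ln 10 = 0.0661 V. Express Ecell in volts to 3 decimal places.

+1.158 V

Ag⁺/Ag is reduced (cathode, E° = +0.806 V) and Ga³⁺/Ga is oxidized (anode).
The standard potential is +0.806 − (−0.553) = +1.359 V and the balanced reaction transfers n = 3 electrons.
Balancing gives 3 Ag^+(aq) + Ga(s) → 3 Ag(s) + Ga^3+(aq); hence Q = [Ga^3+(aq)] / [Ag^+(aq)]^3 = 1.29×10^9 (log Q = 9.112).
Applying E = E° − (RT ln10/nF)·log Q gives +1.359 − (0.0661/3)(9.112) = +1.158 V.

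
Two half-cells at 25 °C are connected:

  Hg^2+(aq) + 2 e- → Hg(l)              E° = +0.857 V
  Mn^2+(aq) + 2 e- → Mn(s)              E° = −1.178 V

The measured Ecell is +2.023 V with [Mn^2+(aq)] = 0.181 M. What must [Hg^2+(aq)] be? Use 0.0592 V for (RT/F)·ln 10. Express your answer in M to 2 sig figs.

0.071 M

With Hg²⁺/Hg at the cathode and Mn²⁺/Mn at the anode, E°cell = +0.857 − (−1.178) = +2.035 V (n = 2).
Since E = E° − (0.0592/n)·log Q, log Q = n(E° − E)/0.0592 = 0.405.
Balancing electrons gives Hg^2+(aq) + Mn(s) → Hg(l) + Mn^2+(aq); thus Q = [Mn^2+(aq)] / [Hg^2+(aq)].
Substituting the known concentrations and solving, log [Hg^2+(aq)] = −1.147 and [Hg^2+(aq)] = 0.071 M.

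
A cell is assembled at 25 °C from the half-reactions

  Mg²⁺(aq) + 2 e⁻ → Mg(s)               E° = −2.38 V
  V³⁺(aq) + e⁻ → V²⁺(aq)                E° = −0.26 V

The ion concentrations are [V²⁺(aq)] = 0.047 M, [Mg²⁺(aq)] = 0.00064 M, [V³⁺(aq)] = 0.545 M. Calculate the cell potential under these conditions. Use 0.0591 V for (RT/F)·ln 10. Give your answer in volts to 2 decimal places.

+2.28 V

V³⁺/V²⁺ is reduced (cathode, E° = −0.26 V) and Mg²⁺/Mg is oxidized (anode).
The standard potential is −0.26 − (−2.38) = +2.12 V and the balanced reaction transfers n = 2 electrons.
Balancing gives 2 V³⁺(aq) + Mg(s) → 2 V²⁺(aq) + Mg²⁺(aq); hence Q = ([V²⁺(aq)]^2·[Mg²⁺(aq)]) / [V³⁺(aq)]^2 = 4.76×10^−6 (log Q = −5.322).
By the Nernst equation, E = +2.12 − (0.0591/2)·(−5.322) = +2.28 V.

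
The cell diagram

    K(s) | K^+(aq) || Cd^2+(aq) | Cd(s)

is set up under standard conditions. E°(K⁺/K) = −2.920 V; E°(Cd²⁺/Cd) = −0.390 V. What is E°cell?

+2.530 V

By convention the left-hand electrode in cell notation is the anode (oxidation) and the right-hand electrode is the cathode (reduction).
E°cell = E°(right) − E°(left) = −0.390 − (−2.920) = +2.530 V.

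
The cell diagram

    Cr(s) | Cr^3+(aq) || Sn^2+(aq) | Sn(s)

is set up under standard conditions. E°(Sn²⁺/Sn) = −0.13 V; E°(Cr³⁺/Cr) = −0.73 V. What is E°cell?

By convention the left-hand electrode in cell notation is the anode (oxidation) and the right-hand electrode is the cathode (reduction).
E°cell = E°(right) − E°(left) = −0.13 − (−0.73) = +0.60 V.

+0.60 V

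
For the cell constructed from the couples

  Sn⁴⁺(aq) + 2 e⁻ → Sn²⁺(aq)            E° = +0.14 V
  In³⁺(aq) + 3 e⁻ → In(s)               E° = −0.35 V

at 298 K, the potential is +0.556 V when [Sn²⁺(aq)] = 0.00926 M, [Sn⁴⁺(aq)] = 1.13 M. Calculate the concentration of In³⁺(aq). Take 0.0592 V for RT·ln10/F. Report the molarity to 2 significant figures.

With Sn⁴⁺/Sn²⁺ at the cathode and In³⁺/In at the anode, E°cell = +0.14 − (−0.35) = +0.49 V (n = 6).
From the Nernst equation, log Q = n(E° − E)/0.0592 = 6·(+0.49 − (+0.556))/0.0592 = −6.689.
Balancing electrons gives 3 Sn⁴⁺(aq) + 2 In(s) → 3 Sn²⁺(aq) + 2 In³⁺(aq); thus Q = ([Sn²⁺(aq)]^3·[In³⁺(aq)]^2) / [Sn⁴⁺(aq)]^3.
Isolating [In³⁺(aq)] in Q = 10^{−6.689} yields log [In³⁺(aq)] = −0.215, i.e. 0.61 M.

0.61 M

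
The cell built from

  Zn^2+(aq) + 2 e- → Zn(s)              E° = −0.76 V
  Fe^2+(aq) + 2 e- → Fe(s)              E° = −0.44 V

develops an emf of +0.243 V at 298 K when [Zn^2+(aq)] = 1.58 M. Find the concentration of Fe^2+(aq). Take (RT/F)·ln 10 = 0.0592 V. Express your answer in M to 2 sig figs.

The Fe²⁺/Fe couple has the larger reduction potential, so it is the cathode: E°cell = −0.44 − (−0.76) = +0.32 V and n = 2.
From the Nernst equation, log Q = n(E° − E)/0.0592 = 2·(+0.32 − (+0.243))/0.0592 = 2.601.
For Fe^2+(aq) + Zn(s) → Fe(s) + Zn^2+(aq), the reaction quotient is Q = [Zn^2+(aq)] / [Fe^2+(aq)].
Solving for the unknown gives log [Fe^2+(aq)] = −2.402, so [Fe^2+(aq)] ≈ 0.0040 M.

0.0040 M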